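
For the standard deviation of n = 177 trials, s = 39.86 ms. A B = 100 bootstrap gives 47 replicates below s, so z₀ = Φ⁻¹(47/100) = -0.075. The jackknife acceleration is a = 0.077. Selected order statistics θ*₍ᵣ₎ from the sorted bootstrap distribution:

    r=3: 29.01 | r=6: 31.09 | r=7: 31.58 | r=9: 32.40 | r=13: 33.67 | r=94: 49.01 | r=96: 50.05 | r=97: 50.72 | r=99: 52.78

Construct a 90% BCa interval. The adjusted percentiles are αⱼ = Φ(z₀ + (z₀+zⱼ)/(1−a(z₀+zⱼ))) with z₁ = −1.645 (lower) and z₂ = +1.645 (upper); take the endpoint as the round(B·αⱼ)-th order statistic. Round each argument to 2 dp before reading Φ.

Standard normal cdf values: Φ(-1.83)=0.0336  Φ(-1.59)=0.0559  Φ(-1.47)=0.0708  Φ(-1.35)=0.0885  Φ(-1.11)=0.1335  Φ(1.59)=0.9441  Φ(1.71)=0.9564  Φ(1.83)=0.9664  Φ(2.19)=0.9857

(31.09, 50.05)

Lower: z₀ + z₁ = -0.075 + (-1.645) = -1.720; 1 − a(z₀+z₁) = 1 − (0.077)(-1.720) = 1.1324; argument = -0.075 + (-1.720)/1.1324 = -1.5938 → -1.59.
α₁ = Φ(-1.59) = 0.0559; rank = round(100 × 0.0559) = 6; θ*₍6₎ = 31.09.
Upper: z₀ + z₂ = 1.570; 1 − a(z₀+z₂) = 0.8791; argument = 1.7109 → 1.71; α₂ = 0.9564; rank = 96; θ*₍96₎ = 50.05.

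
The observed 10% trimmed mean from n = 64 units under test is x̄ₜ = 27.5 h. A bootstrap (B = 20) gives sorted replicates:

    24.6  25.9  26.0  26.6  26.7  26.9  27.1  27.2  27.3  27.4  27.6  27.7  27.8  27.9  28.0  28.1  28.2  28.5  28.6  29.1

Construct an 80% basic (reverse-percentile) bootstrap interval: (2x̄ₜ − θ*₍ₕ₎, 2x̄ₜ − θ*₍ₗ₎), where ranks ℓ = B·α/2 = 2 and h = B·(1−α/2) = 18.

(26.5, 29.1)

Percentile endpoints at ranks 2 and 18: θ*₍2₎ = 25.9, θ*₍18₎ = 28.5.
Basic interval reflects these around x̄ₜ:
  lower = 2 × 27.5 − 28.5 = 26.5
  upper = 2 × 27.5 − 25.9 = 29.1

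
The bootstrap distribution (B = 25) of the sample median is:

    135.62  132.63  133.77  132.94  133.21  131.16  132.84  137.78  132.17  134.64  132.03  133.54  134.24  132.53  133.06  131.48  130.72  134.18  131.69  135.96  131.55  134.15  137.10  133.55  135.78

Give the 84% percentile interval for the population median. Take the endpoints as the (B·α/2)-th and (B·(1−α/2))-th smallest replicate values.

Sorted replicates: 130.72, 131.16, 131.48, 131.55, 131.69, 132.03, 132.17, 132.53, 132.63, 132.84, 132.94, 133.06, 133.21, 133.54, 133.55, 133.77, 134.15, 134.18, 134.24, 134.64, 135.62, 135.78, 135.96, 137.10, 137.78
α = 0.16; lower rank = 25 × 0.080 = 2; upper rank = 25 × 0.920 = 23.
The 2nd smallest replicate is 131.16; the 23rd is 135.96.

(131.16, 135.96)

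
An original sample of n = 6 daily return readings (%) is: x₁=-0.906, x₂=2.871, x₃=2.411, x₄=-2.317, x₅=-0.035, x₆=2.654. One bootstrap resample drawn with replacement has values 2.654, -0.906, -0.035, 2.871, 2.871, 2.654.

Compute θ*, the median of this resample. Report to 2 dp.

Sorted: -0.906, -0.035, 2.654, 2.654, 2.871, 2.871
Median = average of the two middle values = 2.65

θ* = 2.65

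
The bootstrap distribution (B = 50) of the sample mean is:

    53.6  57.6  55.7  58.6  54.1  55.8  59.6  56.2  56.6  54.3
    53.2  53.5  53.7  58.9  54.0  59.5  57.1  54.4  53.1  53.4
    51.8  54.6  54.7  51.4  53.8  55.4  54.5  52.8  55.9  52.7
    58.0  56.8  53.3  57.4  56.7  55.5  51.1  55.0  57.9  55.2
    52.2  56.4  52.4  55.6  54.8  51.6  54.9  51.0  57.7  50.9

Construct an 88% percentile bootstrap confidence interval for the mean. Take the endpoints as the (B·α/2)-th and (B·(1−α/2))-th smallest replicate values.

(51.1, 58.6)

Sorted replicates: 50.9, 51.0, 51.1, 51.4, 51.6, 51.8, 52.2, 52.4, 52.7, 52.8, 53.1, 53.2, 53.3, 53.4, 53.5, 53.6, 53.7, 53.8, 54.0, 54.1, 54.3, 54.4, 54.5, 54.6, 54.7, 54.8, 54.9, 55.0, 55.2, 55.4, 55.5, 55.6, 55.7, 55.8, 55.9, 56.2, 56.4, 56.6, 56.7, 56.8, 57.1, 57.4, 57.6, 57.7, 57.9, 58.0, 58.6, 58.9, 59.5, 59.6
α = 0.12; lower rank = 50 × 0.060 = 3; upper rank = 50 × 0.940 = 47.
The 3rd smallest replicate is 51.1; the 47th is 58.6.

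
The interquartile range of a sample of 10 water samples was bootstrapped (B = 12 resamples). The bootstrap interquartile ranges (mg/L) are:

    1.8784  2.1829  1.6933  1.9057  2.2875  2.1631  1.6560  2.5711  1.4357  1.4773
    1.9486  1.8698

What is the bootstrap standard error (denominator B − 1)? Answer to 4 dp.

Bootstrap SE is the standard deviation of the 12 replicate interquartile ranges.
Mean of replicates: (1.8784 + 2.1829 + 1.6933 + 1.9057 + 2.2875 + 2.1631 + 1.6560 + 2.5711 + 1.4357 + 1.4773 + 1.9486 + 1.8698) / 12 = 23.06940 / 12 = 1.92245
Sum of squared deviations: (−0.04405)² + (+0.26045)² + (−0.22915)² + (−0.01675)² + (+0.36505)² + (+0.24065)² + (−0.26645)² + (+0.64865)² + (−0.48675)² + (−0.44515)² + (+0.02615)² + (−0.05265)² = 1.24402
Variance = 1.24402 / 11 = 0.11309
SE* = √0.11309

SE* = 0.3363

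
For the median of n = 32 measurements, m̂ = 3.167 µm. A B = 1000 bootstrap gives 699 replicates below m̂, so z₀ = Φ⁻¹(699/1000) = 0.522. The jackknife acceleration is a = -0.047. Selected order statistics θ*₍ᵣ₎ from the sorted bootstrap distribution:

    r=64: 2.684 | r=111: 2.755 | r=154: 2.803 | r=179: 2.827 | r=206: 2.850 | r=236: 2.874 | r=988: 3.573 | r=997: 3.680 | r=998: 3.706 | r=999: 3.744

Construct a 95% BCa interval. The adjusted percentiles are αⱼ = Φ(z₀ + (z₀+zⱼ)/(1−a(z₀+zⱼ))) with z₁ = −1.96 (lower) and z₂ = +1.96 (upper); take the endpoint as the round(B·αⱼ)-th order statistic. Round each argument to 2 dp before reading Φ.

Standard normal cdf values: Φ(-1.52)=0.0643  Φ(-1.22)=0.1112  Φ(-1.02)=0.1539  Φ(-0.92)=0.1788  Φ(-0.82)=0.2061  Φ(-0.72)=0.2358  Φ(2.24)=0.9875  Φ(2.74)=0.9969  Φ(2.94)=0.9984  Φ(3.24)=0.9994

Lower: z₀ + z₁ = 0.522 + (-1.960) = -1.438; 1 − a(z₀+z₁) = 1 − (-0.047)(-1.438) = 0.9324; argument = 0.522 + (-1.438)/0.9324 = -1.0202 → -1.02.
α₁ = Φ(-1.02) = 0.1539; rank = round(1000 × 0.1539) = 154; θ*₍154₎ = 2.803.
Upper: z₀ + z₂ = 2.482; 1 − a(z₀+z₂) = 1.1167; argument = 2.7447 → 2.74; α₂ = 0.9969; rank = 997; θ*₍997₎ = 3.680.

(2.803, 3.680)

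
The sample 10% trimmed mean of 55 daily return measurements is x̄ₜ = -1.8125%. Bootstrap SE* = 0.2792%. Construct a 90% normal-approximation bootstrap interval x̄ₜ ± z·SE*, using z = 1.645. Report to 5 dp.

(-2.27178, -1.35322)

Margin = 1.645 × 0.2792 = 0.459284
Interval: -1.8125 ± 0.459284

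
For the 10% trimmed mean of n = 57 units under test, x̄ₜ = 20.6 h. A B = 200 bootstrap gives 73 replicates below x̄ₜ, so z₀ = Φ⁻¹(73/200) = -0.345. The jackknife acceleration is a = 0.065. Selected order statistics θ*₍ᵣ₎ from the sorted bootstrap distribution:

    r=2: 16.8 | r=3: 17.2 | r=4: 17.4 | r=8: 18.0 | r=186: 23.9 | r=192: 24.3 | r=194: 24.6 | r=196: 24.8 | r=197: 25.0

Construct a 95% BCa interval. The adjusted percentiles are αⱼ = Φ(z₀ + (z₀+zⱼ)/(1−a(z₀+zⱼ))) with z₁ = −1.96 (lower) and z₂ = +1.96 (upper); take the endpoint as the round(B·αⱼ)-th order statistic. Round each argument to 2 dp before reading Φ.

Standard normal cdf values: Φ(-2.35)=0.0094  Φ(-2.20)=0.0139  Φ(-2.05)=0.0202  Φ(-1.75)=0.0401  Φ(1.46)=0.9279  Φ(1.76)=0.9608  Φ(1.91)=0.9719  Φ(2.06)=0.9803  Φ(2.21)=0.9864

(16.8, 23.9)

Lower: z₀ + z₁ = -0.345 + (-1.960) = -2.305; 1 − a(z₀+z₁) = 1 − (0.065)(-2.305) = 1.1498; argument = -0.345 + (-2.305)/1.1498 = -2.3497 → -2.35.
α₁ = Φ(-2.35) = 0.0094; rank = round(200 × 0.0094) = 2; θ*₍2₎ = 16.8.
Upper: z₀ + z₂ = 1.615; 1 − a(z₀+z₂) = 0.8950; argument = 1.4594 → 1.46; α₂ = 0.9279; rank = 186; θ*₍186₎ = 23.9.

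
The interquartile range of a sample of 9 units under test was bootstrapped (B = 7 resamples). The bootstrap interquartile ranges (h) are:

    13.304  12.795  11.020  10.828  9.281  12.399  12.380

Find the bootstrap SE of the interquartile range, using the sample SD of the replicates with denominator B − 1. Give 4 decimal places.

Bootstrap SE is the standard deviation of the 7 replicate interquartile ranges.
Mean of replicates: (13.304 + 12.795 + 11.020 + 10.828 + 9.281 + 12.399 + 12.380) / 7 = 82.00700 / 7 = 11.71529
Sum of squared deviations: (+1.58871)² + (+1.07971)² + (−0.69529)² + (−0.88729)² + (−2.43429)² + (+0.68371)² + (+0.66471)² = 11.79555
Variance = 11.79555 / 6 = 1.96593
SE* = √1.96593

SE* = 1.4021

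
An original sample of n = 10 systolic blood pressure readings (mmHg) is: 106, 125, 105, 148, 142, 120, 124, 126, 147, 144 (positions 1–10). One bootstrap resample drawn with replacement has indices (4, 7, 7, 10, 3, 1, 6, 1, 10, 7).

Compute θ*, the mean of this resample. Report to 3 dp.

Resample values: 148, 124, 124, 144, 105, 106, 120, 106, 144, 124.
Mean = (148 + 124 + 124 + 144 + 105 + 106 + 120 + 106 + 144 + 124) / 10 = 1245.0 / 10 = 124.500

θ* = 124.500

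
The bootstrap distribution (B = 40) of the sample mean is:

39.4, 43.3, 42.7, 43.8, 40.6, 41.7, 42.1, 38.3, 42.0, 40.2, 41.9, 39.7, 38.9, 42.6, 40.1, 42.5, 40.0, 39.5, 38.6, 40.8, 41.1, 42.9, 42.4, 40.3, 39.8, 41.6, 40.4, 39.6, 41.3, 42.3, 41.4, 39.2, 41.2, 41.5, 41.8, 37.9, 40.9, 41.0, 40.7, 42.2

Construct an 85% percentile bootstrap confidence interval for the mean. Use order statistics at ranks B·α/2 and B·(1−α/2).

Sorted replicates: 37.9, 38.3, 38.6, 38.9, 39.2, 39.4, 39.5, 39.6, 39.7, 39.8, 40.0, 40.1, 40.2, 40.3, 40.4, 40.6, 40.7, 40.8, 40.9, 41.0, 41.1, 41.2, 41.3, 41.4, 41.5, 41.6, 41.7, 41.8, 41.9, 42.0, 42.1, 42.2, 42.3, 42.4, 42.5, 42.6, 42.7, 42.9, 43.3, 43.8
α = 0.15; lower rank = 40 × 0.075 = 3; upper rank = 40 × 0.925 = 37.
The 3rd smallest replicate is 38.6; the 37th is 42.7.

(38.6, 42.7)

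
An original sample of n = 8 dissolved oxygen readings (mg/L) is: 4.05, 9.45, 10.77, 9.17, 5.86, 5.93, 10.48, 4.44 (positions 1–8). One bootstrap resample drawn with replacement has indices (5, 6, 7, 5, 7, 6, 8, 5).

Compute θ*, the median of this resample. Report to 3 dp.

θ* = 5.895

Resample values: 5.86, 5.93, 10.48, 5.86, 10.48, 5.93, 4.44, 5.86.
Sorted: 4.44, 5.86, 5.86, 5.86, 5.93, 5.93, 10.48, 10.48
Median = average of the two middle values = 5.895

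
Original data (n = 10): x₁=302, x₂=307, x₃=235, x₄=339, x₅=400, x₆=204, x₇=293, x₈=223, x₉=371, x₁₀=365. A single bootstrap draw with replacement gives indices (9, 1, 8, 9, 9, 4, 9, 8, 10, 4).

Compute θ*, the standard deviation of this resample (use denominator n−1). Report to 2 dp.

θ* = 59.38

Resample values: 371, 302, 223, 371, 371, 339, 371, 223, 365, 339.
Mean = 327.5000; sum of squared deviations = 31730.5000
s² = 31730.5000 / 9 = 3525.6111
s = √3525.6111 = 59.38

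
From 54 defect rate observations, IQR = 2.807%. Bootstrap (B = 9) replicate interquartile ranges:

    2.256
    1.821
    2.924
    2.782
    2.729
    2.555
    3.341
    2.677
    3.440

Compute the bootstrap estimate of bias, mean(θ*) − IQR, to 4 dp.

mean(θ*) = (2.256 + 1.821 + 2.924 + 2.782 + 2.729 + 2.555 + 3.341 + 2.677 + 3.440) / 9 = 2.72500
bias = 2.72500 − 2.807

bias = −0.0820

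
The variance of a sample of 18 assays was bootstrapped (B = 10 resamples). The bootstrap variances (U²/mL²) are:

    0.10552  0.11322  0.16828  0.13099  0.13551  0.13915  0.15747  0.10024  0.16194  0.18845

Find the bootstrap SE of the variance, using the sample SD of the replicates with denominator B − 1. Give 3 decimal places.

Bootstrap SE is the standard deviation of the 10 replicate variances.
Mean of replicates: (0.10552 + 0.11322 + 0.16828 + 0.13099 + 0.13551 + 0.13915 + 0.15747 + 0.10024 + 0.16194 + 0.18845) / 10 = 1.400770 / 10 = 0.140077
Sum of squared deviations: (−0.034557)² + (−0.026857)² + (+0.028203)² + (−0.009087)² + (−0.004567)² + (−0.000927)² + (+0.017393)² + (−0.039837)² + (+0.021863)² + (+0.048373)² = 0.007523
Variance = 0.007523 / 9 = 0.000836
SE* = √0.000836

SE* = 0.029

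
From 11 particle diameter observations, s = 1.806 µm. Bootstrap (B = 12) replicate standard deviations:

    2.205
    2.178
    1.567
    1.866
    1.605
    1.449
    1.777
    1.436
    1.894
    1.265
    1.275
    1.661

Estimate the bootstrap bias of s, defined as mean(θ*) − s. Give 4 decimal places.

mean(θ*) = (2.205 + 2.178 + 1.567 + 1.866 + 1.605 + 1.449 + 1.777 + 1.436 + 1.894 + 1.265 + 1.275 + 1.661) / 12 = 1.68150
bias = 1.68150 − 1.806

bias = −0.1245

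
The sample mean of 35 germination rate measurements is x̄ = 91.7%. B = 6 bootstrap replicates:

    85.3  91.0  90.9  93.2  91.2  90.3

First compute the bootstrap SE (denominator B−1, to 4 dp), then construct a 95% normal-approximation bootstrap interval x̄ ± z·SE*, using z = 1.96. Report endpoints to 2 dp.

(86.51, 96.89)

Mean of replicates = 90.3167; sum of squared deviations = 35.0683; SE* = √(35.0683/5) = 2.6483
Margin = 1.96 × 2.6483 = 5.191
Interval: 91.7 ± 5.191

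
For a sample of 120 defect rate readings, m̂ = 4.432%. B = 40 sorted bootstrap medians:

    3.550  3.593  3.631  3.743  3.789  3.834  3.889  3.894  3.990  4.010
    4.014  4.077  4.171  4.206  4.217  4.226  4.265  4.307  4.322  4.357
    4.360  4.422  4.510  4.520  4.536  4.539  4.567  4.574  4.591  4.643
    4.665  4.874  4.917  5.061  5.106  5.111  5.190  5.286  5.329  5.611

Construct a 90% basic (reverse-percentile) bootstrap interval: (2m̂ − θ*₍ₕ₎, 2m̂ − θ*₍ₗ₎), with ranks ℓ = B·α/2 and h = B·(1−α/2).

(3.578, 5.271)

Percentile endpoints at ranks 2 and 38: θ*₍2₎ = 3.593, θ*₍38₎ = 5.286.
Basic interval reflects these around m̂:
  lower = 2 × 4.432 − 5.286 = 3.578
  upper = 2 × 4.432 − 3.593 = 5.271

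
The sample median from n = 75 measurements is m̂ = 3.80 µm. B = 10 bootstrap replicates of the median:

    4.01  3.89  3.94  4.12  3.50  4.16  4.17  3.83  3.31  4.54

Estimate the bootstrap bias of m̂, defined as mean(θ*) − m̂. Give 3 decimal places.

bias = +0.147

mean(θ*) = (4.01 + 3.89 + 3.94 + 4.12 + 3.50 + 4.16 + 4.17 + 3.83 + 3.31 + 4.54) / 10 = 3.9470
bias = 3.9470 − 3.80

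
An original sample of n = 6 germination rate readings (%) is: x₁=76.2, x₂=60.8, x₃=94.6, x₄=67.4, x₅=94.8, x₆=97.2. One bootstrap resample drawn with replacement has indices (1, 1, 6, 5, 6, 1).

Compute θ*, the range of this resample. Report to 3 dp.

Resample values: 76.2, 76.2, 97.2, 94.8, 97.2, 76.2.
Range = 97.2 − 76.2 = 21.000

θ* = 21.000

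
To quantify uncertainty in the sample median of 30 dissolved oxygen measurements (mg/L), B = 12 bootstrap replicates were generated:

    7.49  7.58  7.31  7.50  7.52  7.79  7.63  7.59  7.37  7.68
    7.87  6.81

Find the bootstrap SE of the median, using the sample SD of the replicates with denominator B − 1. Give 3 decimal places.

SE* = 0.272

Bootstrap SE is the standard deviation of the 12 replicate medians.
Mean of replicates: (7.49 + 7.58 + 7.31 + 7.50 + 7.52 + 7.79 + 7.63 + 7.59 + 7.37 + 7.68 + 7.87 + 6.81) / 12 = 90.1400 / 12 = 7.5117
Sum of squared deviations: (−0.0217)² + (+0.0683)² + (−0.2017)² + (−0.0117)² + (+0.0083)² + (+0.2783)² + (+0.1183)² + (+0.0783)² + (−0.1417)² + (+0.1683)² + (+0.3583)² + (−0.7017)² = 0.8128
Variance = 0.8128 / 11 = 0.0739
SE* = √0.0739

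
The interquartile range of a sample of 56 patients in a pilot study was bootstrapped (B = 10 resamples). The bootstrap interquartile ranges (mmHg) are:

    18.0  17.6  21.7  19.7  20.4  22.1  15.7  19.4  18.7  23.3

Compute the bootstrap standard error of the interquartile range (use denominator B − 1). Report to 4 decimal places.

SE* = 2.2994

Bootstrap SE is the standard deviation of the 10 replicate interquartile ranges.
Mean of replicates: (18.0 + 17.6 + 21.7 + 19.7 + 20.4 + 22.1 + 15.7 + 19.4 + 18.7 + 23.3) / 10 = 196.60000 / 10 = 19.66000
Sum of squared deviations: (−1.66000)² + (−2.06000)² + (+2.04000)² + (+0.04000)² + (+0.74000)² + (+2.44000)² + (−3.96000)² + (−0.26000)² + (−0.96000)² + (+3.64000)² = 47.58400
Variance = 47.58400 / 9 = 5.28711
SE* = √5.28711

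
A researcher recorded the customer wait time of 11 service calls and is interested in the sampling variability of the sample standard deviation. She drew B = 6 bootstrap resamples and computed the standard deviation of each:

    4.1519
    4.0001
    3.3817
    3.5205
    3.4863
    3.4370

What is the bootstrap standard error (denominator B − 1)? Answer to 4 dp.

SE* = 0.3269

Bootstrap SE is the standard deviation of the 6 replicate standard deviations.
Mean of replicates: (4.1519 + 4.0001 + 3.3817 + 3.5205 + 3.4863 + 3.4370) / 6 = 21.97750 / 6 = 3.66292
Sum of squared deviations: (+0.48898)² + (+0.33718)² + (−0.28122)² + (−0.14242)² + (−0.17662)² + (−0.22592)² = 0.53439
Variance = 0.53439 / 5 = 0.10688
SE* = √0.10688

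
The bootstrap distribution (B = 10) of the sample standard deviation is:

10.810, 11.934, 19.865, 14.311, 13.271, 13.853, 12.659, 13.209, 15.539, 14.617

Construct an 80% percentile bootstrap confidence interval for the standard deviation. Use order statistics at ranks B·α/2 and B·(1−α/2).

Sorted replicates: 10.810, 11.934, 12.659, 13.209, 13.271, 13.853, 14.311, 14.617, 15.539, 19.865
α = 0.20; lower rank = 10 × 0.100 = 1; upper rank = 10 × 0.900 = 9.
The 1st smallest replicate is 10.810; the 9th is 15.539.

(10.810, 15.539)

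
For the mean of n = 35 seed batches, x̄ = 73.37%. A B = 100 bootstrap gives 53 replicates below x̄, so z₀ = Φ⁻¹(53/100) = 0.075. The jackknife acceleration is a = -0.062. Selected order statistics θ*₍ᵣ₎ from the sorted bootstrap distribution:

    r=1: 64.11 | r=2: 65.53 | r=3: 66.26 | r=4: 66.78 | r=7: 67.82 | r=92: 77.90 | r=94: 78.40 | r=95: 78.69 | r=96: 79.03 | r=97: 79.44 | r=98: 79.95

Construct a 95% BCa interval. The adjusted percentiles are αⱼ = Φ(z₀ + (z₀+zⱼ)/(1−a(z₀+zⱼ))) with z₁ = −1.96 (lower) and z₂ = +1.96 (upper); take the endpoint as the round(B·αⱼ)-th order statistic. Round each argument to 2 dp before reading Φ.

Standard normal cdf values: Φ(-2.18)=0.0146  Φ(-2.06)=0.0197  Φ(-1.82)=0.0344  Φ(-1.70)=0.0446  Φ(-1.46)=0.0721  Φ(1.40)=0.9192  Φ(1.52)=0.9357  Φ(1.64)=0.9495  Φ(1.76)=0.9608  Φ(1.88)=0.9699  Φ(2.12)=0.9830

(65.53, 79.44)

Lower: z₀ + z₁ = 0.075 + (-1.960) = -1.885; 1 − a(z₀+z₁) = 1 − (-0.062)(-1.885) = 0.8831; argument = 0.075 + (-1.885)/0.8831 = -2.0595 → -2.06.
α₁ = Φ(-2.06) = 0.0197; rank = round(100 × 0.0197) = 2; θ*₍2₎ = 65.53.
Upper: z₀ + z₂ = 2.035; 1 − a(z₀+z₂) = 1.1262; argument = 1.8820 → 1.88; α₂ = 0.9699; rank = 97; θ*₍97₎ = 79.44.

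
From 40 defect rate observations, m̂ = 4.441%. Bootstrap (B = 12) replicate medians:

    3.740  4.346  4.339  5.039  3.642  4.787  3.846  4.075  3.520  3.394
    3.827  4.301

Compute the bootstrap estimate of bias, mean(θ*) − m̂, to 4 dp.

bias = −0.3697

mean(θ*) = (3.740 + 4.346 + 4.339 + 5.039 + 3.642 + 4.787 + 3.846 + 4.075 + 3.520 + 3.394 + 3.827 + 4.301) / 12 = 4.07133
bias = 4.07133 − 4.441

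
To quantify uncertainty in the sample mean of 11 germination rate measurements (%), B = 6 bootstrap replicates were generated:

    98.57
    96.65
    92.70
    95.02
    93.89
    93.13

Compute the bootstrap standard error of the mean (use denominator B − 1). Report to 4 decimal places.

Bootstrap SE is the standard deviation of the 6 replicate means.
Mean of replicates: (98.57 + 96.65 + 92.70 + 95.02 + 93.89 + 93.13) / 6 = 569.96000 / 6 = 94.99333
Sum of squared deviations: (+3.57667)² + (+1.65667)² + (−2.29333)² + (+0.02667)² + (−1.10333)² + (−1.86333)² = 25.48653
Variance = 25.48653 / 5 = 5.09731
SE* = √5.09731

SE* = 2.2577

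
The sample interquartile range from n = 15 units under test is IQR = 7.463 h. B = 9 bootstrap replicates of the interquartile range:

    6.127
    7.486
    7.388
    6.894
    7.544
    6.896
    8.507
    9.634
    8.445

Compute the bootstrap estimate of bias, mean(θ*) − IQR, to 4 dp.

mean(θ*) = (6.127 + 7.486 + 7.388 + 6.894 + 7.544 + 6.896 + 8.507 + 9.634 + 8.445) / 9 = 7.65789
bias = 7.65789 − 7.463

bias = +0.1949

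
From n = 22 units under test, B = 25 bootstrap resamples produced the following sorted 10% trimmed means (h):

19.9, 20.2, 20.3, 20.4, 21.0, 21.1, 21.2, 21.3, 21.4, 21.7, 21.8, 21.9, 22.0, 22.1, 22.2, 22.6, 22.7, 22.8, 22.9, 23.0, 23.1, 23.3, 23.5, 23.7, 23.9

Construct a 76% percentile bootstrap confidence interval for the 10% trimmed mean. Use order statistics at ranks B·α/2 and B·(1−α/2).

α = 0.24; lower rank = 25 × 0.120 = 3; upper rank = 25 × 0.880 = 22.
The 3rd smallest replicate is 20.3; the 22nd is 23.3.

(20.3, 23.3)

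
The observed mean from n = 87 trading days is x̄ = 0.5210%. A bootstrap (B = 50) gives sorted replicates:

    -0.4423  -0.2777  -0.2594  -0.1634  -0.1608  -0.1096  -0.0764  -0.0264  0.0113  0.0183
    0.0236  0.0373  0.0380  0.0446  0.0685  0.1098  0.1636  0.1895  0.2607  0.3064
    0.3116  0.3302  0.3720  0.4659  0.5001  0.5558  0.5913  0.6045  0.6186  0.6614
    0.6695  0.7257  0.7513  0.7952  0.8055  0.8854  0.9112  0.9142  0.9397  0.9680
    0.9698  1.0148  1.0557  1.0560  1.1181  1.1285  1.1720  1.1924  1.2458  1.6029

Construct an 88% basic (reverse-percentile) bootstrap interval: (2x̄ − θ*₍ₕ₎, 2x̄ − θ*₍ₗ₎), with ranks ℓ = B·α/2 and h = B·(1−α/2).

(-0.1300, 1.3014)

Percentile endpoints at ranks 3 and 47: θ*₍3₎ = -0.2594, θ*₍47₎ = 1.1720.
Basic interval reflects these around x̄:
  lower = 2 × 0.5210 − 1.1720 = -0.1300
  upper = 2 × 0.5210 − -0.2594 = 1.3014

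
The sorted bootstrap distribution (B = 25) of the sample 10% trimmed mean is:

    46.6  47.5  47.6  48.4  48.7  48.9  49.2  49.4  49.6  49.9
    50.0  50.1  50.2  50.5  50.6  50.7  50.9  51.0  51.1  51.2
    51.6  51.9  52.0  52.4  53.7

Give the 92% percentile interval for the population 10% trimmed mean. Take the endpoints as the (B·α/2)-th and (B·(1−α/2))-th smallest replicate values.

(46.6, 52.4)

α = 0.08; lower rank = 25 × 0.040 = 1; upper rank = 25 × 0.960 = 24.
The 1st smallest replicate is 46.6; the 24th is 52.4.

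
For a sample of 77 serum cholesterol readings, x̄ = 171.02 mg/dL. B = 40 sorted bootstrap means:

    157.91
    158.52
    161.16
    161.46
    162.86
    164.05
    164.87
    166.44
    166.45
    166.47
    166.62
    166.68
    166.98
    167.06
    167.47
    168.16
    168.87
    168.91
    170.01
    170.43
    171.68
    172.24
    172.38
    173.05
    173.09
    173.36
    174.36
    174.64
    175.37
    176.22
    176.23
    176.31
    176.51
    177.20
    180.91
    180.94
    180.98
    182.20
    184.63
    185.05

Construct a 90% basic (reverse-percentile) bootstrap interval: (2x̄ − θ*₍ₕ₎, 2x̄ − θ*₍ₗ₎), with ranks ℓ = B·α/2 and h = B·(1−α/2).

(159.84, 183.52)

Percentile endpoints at ranks 2 and 38: θ*₍2₎ = 158.52, θ*₍38₎ = 182.20.
Basic interval reflects these around x̄:
  lower = 2 × 171.02 − 182.20 = 159.84
  upper = 2 × 171.02 − 158.52 = 183.52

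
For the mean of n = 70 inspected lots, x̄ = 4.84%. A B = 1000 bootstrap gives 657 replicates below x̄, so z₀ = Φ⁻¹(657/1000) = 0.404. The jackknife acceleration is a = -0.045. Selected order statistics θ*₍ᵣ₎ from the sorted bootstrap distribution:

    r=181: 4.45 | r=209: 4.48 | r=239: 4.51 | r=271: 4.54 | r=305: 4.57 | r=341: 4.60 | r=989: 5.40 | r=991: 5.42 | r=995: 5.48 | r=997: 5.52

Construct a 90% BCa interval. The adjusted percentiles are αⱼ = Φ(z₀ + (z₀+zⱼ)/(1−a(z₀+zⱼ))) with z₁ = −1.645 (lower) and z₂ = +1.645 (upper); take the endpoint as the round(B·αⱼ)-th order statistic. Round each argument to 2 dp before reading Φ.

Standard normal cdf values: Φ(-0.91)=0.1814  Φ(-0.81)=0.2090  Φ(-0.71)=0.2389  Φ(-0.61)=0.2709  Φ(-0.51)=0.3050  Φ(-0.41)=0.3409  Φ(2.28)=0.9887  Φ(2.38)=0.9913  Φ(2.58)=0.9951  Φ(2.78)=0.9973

(4.45, 5.40)

Lower: z₀ + z₁ = 0.404 + (-1.645) = -1.241; 1 − a(z₀+z₁) = 1 − (-0.045)(-1.241) = 0.9442; argument = 0.404 + (-1.241)/0.9442 = -0.9104 → -0.91.
α₁ = Φ(-0.91) = 0.1814; rank = round(1000 × 0.1814) = 181; θ*₍181₎ = 4.45.
Upper: z₀ + z₂ = 2.049; 1 − a(z₀+z₂) = 1.0922; argument = 2.2800 → 2.28; α₂ = 0.9887; rank = 989; θ*₍989₎ = 5.40.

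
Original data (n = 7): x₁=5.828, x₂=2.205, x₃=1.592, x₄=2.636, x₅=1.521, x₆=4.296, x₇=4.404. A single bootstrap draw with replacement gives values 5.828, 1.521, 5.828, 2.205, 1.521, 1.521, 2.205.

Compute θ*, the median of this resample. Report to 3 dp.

Sorted: 1.521, 1.521, 1.521, 2.205, 2.205, 5.828, 5.828
Median = middle value = 2.205

θ* = 2.205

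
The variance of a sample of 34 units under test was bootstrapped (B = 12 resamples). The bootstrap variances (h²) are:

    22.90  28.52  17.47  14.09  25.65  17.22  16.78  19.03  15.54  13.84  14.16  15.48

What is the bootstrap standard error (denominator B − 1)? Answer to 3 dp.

Bootstrap SE is the standard deviation of the 12 replicate variances.
Mean of replicates: (22.90 + 28.52 + 17.47 + 14.09 + 25.65 + 17.22 + 16.78 + 19.03 + 15.54 + 13.84 + 14.16 + 15.48) / 12 = 220.6800 / 12 = 18.3900
Sum of squared deviations: (+4.5100)² + (+10.1300)² + (−0.9200)² + (−4.3000)² + (+7.2600)² + (−1.1700)² + (−1.6100)² + (+0.6400)² + (−2.8500)² + (−4.5500)² + (−4.2300)² + (−2.9100)² = 254.5576
Variance = 254.5576 / 11 = 23.1416
SE* = √23.1416

SE* = 4.811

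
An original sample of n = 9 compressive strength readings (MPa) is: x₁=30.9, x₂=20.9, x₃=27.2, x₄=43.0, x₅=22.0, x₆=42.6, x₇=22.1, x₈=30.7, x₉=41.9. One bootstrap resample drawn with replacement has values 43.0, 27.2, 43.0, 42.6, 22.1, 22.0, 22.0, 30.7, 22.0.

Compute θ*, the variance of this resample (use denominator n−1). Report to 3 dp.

Mean = 30.5111; sum of squared deviations = 757.1489
s² = 757.1489 / 8 = 94.6436

θ* = 94.644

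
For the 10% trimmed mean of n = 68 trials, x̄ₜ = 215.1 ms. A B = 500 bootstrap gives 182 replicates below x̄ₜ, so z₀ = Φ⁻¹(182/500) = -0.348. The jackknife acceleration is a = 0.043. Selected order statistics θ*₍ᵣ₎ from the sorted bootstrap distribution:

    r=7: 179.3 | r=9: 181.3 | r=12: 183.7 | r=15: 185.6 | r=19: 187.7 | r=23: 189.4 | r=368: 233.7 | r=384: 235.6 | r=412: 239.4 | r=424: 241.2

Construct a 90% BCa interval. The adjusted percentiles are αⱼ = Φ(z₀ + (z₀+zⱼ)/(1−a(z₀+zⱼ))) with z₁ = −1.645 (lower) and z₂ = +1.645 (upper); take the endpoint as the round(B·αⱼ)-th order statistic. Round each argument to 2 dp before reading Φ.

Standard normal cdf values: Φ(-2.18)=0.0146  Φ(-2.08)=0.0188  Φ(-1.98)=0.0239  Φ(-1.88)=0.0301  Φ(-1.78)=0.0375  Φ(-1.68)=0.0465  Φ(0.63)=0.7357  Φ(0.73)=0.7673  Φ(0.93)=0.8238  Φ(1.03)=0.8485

(179.3, 241.2)

Lower: z₀ + z₁ = -0.348 + (-1.645) = -1.993; 1 − a(z₀+z₁) = 1 − (0.043)(-1.993) = 1.0857; argument = -0.348 + (-1.993)/1.0857 = -2.1837 → -2.18.
α₁ = Φ(-2.18) = 0.0146; rank = round(500 × 0.0146) = 7; θ*₍7₎ = 179.3.
Upper: z₀ + z₂ = 1.297; 1 − a(z₀+z₂) = 0.9442; argument = 1.0256 → 1.03; α₂ = 0.8485; rank = 424; θ*₍424₎ = 241.2.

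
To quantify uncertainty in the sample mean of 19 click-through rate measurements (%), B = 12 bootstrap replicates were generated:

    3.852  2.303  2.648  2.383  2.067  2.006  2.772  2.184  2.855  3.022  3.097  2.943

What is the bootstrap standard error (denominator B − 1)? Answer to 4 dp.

Bootstrap SE is the standard deviation of the 12 replicate means.
Mean of replicates: (3.852 + 2.303 + 2.648 + 2.383 + 2.067 + 2.006 + 2.772 + 2.184 + 2.855 + 3.022 + 3.097 + 2.943) / 12 = 32.13200 / 12 = 2.67767
Sum of squared deviations: (+1.17433)² + (−0.37467)² + (−0.02967)² + (−0.29467)² + (−0.61067)² + (−0.67167)² + (+0.09433)² + (−0.49367)² + (+0.17733)² + (+0.34433)² + (+0.41933)² + (+0.26533)² = 3.08005
Variance = 3.08005 / 11 = 0.28000
SE* = √0.28000

SE* = 0.5292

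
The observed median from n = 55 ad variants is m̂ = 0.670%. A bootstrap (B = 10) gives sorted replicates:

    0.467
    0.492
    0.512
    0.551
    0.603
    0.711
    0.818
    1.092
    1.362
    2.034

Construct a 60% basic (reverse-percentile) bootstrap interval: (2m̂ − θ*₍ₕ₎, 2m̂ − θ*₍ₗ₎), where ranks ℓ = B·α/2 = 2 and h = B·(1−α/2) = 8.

(0.248, 0.848)

Percentile endpoints at ranks 2 and 8: θ*₍2₎ = 0.492, θ*₍8₎ = 1.092.
Basic interval reflects these around m̂:
  lower = 2 × 0.670 − 1.092 = 0.248
  upper = 2 × 0.670 − 0.492 = 0.848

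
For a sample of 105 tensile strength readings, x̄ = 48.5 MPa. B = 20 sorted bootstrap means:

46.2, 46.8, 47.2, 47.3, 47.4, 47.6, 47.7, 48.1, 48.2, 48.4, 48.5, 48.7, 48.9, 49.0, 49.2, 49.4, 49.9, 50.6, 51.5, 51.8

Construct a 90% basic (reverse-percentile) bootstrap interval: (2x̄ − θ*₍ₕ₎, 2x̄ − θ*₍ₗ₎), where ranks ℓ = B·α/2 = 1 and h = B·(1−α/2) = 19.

Percentile endpoints at ranks 1 and 19: θ*₍1₎ = 46.2, θ*₍19₎ = 51.5.
Basic interval reflects these around x̄:
  lower = 2 × 48.5 − 51.5 = 45.5
  upper = 2 × 48.5 − 46.2 = 50.8

(45.5, 50.8)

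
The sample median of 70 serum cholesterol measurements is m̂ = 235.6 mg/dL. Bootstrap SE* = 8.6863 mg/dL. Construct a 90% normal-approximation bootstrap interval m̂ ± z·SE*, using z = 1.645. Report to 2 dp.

Margin = 1.645 × 8.6863 = 14.289
Interval: 235.6 ± 14.289

(221.31, 249.89)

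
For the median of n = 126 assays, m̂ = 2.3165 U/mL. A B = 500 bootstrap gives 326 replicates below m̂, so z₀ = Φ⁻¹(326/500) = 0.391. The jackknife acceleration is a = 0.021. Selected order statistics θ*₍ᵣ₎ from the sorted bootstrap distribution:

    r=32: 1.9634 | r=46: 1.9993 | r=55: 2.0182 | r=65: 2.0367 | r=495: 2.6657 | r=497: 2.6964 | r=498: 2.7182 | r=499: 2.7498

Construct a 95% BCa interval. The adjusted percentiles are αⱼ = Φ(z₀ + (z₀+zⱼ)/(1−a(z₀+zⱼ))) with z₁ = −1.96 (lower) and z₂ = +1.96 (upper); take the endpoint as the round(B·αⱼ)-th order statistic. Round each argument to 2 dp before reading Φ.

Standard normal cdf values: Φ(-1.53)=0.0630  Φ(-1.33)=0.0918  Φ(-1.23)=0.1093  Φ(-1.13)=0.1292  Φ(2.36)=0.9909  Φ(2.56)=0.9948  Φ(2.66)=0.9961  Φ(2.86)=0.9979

Lower: z₀ + z₁ = 0.391 + (-1.960) = -1.569; 1 − a(z₀+z₁) = 1 − (0.021)(-1.569) = 1.0329; argument = 0.391 + (-1.569)/1.0329 = -1.1280 → -1.13.
α₁ = Φ(-1.13) = 0.1292; rank = round(500 × 0.1292) = 65; θ*₍65₎ = 2.0367.
Upper: z₀ + z₂ = 2.351; 1 − a(z₀+z₂) = 0.9506; argument = 2.8641 → 2.86; α₂ = 0.9979; rank = 499; θ*₍499₎ = 2.7498.

(2.0367, 2.7498)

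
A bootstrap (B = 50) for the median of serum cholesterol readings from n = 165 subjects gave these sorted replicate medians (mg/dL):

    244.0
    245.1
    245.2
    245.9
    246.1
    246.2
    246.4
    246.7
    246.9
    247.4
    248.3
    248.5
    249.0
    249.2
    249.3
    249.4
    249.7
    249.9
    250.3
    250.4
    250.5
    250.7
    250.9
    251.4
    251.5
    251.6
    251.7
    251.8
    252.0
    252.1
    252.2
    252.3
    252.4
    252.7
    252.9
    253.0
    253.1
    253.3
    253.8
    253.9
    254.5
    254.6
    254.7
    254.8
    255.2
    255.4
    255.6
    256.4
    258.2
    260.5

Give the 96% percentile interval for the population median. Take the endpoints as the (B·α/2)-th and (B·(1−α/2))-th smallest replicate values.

(244.0, 258.2)

α = 0.04; lower rank = 50 × 0.020 = 1; upper rank = 50 × 0.980 = 49.
The 1st smallest replicate is 244.0; the 49th is 258.2.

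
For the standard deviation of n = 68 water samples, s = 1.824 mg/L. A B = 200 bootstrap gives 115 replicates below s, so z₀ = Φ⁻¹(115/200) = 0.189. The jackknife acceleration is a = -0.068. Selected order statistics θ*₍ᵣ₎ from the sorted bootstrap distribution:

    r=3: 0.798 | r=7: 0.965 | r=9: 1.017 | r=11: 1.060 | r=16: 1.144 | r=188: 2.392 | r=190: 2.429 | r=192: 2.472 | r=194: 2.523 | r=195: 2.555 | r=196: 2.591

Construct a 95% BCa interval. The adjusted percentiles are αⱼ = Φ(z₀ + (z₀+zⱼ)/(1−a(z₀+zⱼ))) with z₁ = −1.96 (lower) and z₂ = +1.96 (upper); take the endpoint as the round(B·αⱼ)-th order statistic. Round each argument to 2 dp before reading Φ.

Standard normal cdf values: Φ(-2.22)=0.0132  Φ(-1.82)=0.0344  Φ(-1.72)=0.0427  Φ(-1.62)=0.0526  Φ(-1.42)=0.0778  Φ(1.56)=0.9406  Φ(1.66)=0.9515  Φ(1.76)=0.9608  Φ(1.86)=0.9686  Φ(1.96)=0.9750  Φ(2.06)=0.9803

Lower: z₀ + z₁ = 0.189 + (-1.960) = -1.771; 1 − a(z₀+z₁) = 1 − (-0.068)(-1.771) = 0.8796; argument = 0.189 + (-1.771)/0.8796 = -1.8245 → -1.82.
α₁ = Φ(-1.82) = 0.0344; rank = round(200 × 0.0344) = 7; θ*₍7₎ = 0.965.
Upper: z₀ + z₂ = 2.149; 1 − a(z₀+z₂) = 1.1461; argument = 2.0640 → 2.06; α₂ = 0.9803; rank = 196; θ*₍196₎ = 2.591.

(0.965, 2.591)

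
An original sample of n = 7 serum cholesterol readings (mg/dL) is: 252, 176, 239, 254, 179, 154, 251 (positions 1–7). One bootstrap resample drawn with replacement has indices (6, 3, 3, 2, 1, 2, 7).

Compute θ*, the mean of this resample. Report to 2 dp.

θ* = 212.43

Resample values: 154, 239, 239, 176, 252, 176, 251.
Mean = (154 + 239 + 239 + 176 + 252 + 176 + 251) / 7 = 1487.0 / 7 = 212.43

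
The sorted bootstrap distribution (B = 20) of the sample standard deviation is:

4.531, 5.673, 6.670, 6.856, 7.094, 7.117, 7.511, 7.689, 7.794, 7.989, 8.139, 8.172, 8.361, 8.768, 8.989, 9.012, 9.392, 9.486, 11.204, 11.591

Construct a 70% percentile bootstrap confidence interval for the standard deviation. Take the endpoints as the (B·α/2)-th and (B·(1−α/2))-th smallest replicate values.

α = 0.30; lower rank = 20 × 0.150 = 3; upper rank = 20 × 0.850 = 17.
The 3rd smallest replicate is 6.670; the 17th is 9.392.

(6.670, 9.392)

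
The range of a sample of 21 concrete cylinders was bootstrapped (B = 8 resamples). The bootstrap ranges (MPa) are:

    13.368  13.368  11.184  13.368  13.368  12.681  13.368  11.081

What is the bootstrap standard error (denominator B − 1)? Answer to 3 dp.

Bootstrap SE is the standard deviation of the 8 replicate ranges.
Mean of replicates: (13.368 + 13.368 + 11.184 + 13.368 + 13.368 + 12.681 + 13.368 + 11.081) / 8 = 101.7860 / 8 = 12.7233
Sum of squared deviations: (+0.6448)² + (+0.6448)² + (−1.5393)² + (+0.6448)² + (+0.6448)² + (−0.0423)² + (+0.6448)² + (−1.6423)² = 7.1466
Variance = 7.1466 / 7 = 1.0209
SE* = √1.0209

SE* = 1.010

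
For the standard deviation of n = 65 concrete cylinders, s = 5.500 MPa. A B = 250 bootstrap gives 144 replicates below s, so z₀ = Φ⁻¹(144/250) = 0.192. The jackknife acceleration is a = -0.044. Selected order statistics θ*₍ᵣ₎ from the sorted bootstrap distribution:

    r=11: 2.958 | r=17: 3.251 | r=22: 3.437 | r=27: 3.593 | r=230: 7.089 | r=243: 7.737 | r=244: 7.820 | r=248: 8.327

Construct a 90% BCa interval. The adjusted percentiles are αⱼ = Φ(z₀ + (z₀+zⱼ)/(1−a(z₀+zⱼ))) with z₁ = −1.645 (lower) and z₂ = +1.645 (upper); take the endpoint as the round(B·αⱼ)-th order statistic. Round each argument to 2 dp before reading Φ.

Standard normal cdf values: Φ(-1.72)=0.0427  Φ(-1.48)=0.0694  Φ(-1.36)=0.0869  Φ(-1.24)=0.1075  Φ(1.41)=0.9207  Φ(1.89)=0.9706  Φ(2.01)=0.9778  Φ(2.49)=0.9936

(3.437, 7.737)

Lower: z₀ + z₁ = 0.192 + (-1.645) = -1.453; 1 − a(z₀+z₁) = 1 − (-0.044)(-1.453) = 0.9361; argument = 0.192 + (-1.453)/0.9361 = -1.3602 → -1.36.
α₁ = Φ(-1.36) = 0.0869; rank = round(250 × 0.0869) = 22; θ*₍22₎ = 3.437.
Upper: z₀ + z₂ = 1.837; 1 − a(z₀+z₂) = 1.0808; argument = 1.8916 → 1.89; α₂ = 0.9706; rank = 243; θ*₍243₎ = 7.737.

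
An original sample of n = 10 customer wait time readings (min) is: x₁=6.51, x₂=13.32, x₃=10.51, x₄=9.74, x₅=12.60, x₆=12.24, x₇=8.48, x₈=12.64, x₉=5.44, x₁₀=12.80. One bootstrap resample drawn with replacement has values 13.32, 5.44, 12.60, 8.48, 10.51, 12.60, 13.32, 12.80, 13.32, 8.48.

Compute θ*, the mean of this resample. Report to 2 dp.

θ* = 11.09

Mean = (13.32 + 5.44 + 12.60 + 8.48 + 10.51 + 12.60 + 13.32 + 12.80 + 13.32 + 8.48) / 10 = 110.870 / 10 = 11.09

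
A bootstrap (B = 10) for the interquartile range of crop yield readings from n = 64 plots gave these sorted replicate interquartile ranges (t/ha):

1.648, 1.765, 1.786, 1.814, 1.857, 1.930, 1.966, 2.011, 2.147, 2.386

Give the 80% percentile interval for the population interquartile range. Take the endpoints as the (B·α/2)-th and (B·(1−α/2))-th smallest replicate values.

(1.648, 2.147)

α = 0.20; lower rank = 10 × 0.100 = 1; upper rank = 10 × 0.900 = 9.
The 1st smallest replicate is 1.648; the 9th is 2.147.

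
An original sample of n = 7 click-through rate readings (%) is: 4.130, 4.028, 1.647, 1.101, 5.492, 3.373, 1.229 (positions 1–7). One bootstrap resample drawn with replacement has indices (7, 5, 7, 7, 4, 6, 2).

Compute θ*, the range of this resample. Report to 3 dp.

θ* = 4.391

Resample values: 1.229, 5.492, 1.229, 1.229, 1.101, 3.373, 4.028.
Range = 5.492 − 1.101 = 4.391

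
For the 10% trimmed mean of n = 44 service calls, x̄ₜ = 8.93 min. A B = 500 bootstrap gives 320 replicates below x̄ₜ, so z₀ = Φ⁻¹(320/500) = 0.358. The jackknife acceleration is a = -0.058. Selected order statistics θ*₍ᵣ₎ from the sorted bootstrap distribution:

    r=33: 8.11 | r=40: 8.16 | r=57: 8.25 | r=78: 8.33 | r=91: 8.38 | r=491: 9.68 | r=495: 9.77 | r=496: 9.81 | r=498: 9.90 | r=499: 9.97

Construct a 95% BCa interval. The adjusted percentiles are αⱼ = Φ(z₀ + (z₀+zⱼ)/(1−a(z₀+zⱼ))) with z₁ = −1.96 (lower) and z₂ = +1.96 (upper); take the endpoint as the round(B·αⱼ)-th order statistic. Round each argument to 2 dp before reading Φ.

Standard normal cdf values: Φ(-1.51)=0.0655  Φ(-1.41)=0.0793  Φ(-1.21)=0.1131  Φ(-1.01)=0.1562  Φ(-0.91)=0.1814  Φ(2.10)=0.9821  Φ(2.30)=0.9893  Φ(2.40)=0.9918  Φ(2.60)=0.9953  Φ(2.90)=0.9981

Lower: z₀ + z₁ = 0.358 + (-1.960) = -1.602; 1 − a(z₀+z₁) = 1 − (-0.058)(-1.602) = 0.9071; argument = 0.358 + (-1.602)/0.9071 = -1.4081 → -1.41.
α₁ = Φ(-1.41) = 0.0793; rank = round(500 × 0.0793) = 40; θ*₍40₎ = 8.16.
Upper: z₀ + z₂ = 2.318; 1 − a(z₀+z₂) = 1.1344; argument = 2.4013 → 2.40; α₂ = 0.9918; rank = 496; θ*₍496₎ = 9.81.

(8.16, 9.81)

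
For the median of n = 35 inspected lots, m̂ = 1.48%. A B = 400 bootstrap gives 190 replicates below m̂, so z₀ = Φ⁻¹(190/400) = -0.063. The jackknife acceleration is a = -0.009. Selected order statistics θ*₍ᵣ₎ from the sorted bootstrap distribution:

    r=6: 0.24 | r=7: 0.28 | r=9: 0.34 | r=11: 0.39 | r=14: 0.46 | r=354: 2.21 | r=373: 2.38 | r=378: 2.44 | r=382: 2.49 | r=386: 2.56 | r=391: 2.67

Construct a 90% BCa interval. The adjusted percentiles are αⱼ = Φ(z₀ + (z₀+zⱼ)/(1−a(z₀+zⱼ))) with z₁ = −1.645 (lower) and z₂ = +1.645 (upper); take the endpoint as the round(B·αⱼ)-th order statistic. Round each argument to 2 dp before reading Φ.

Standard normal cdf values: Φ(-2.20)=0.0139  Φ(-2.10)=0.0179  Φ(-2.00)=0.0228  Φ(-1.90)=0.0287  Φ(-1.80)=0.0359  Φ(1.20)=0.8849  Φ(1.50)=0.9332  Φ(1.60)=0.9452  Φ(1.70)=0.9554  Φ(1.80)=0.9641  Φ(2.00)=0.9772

(0.46, 2.38)

Lower: z₀ + z₁ = -0.063 + (-1.645) = -1.708; 1 − a(z₀+z₁) = 1 − (-0.009)(-1.708) = 0.9846; argument = -0.063 + (-1.708)/0.9846 = -1.7977 → -1.80.
α₁ = Φ(-1.80) = 0.0359; rank = round(400 × 0.0359) = 14; θ*₍14₎ = 0.46.
Upper: z₀ + z₂ = 1.582; 1 − a(z₀+z₂) = 1.0142; argument = 1.4968 → 1.50; α₂ = 0.9332; rank = 373; θ*₍373₎ = 2.38.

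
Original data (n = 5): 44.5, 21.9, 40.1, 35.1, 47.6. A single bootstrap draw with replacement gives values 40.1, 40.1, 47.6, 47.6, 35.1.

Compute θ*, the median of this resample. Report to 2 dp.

θ* = 40.10

Sorted: 35.1, 40.1, 40.1, 47.6, 47.6
Median = middle value = 40.10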